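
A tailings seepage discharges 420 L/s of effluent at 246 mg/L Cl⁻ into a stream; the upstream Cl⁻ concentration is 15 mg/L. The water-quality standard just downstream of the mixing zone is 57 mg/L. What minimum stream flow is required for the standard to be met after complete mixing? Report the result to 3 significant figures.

1890 L/s

Set C_mix = 57: (Q·15.00 + 420.0·246.0) / (Q + 420.0) = 57
→ Q = 420.0·(246.0 − 57)/(57 − 15.00) = 1890 L/s.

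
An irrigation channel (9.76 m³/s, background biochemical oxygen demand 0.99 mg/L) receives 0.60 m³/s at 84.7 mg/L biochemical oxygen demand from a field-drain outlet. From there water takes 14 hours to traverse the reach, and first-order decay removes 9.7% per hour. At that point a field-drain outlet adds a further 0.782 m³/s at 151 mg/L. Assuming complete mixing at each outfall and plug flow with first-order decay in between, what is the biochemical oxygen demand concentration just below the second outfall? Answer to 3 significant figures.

Flow-weighted average: C = (9.760·0.9900 + 0.6000·84.70) / 10.36 = 60.48/10.36 = 5.838 mg/L; combined flow 10.36 m³/s.
9.7%/h lost → k = −ln(1 − 0.097) = 0.1020 h⁻¹.
After decay, C = 5.838 × e^(−kt) = 5.838 × 0.2397 = 1.399 mg/L.
Second outfall: C = (10.36·1.399 + 0.7820·151.0)/11.14 = 11.90 mg/L.

11.9 mg/L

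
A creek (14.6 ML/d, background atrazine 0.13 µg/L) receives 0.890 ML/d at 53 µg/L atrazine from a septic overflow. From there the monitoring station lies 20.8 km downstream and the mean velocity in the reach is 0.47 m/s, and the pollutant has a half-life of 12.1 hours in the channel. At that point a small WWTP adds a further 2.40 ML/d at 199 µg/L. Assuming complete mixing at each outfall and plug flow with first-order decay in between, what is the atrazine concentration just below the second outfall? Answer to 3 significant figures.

Mixed concentration C = ΣQC/ΣQ = (14.60·0.1300 + 0.8900·53.00) / 15.49 = 49.07/15.49 = 3.168 µg/L; combined flow 15.49 ML/d.
Travel time t = 20.8·1000 / 0.47 = 44260 s = 12.29 h.
Half-life 12.1 h → k = ln 2 / 12.1 = 0.05728 h⁻¹ = 1.375 d⁻¹.
After decay, C = 3.168 × e^(−kt) = 3.168 × 0.4945 = 1.566 µg/L.
Second outfall: C = (15.49·1.566 + 2.400·199.0)/17.89 = 28.05 µg/L.

28.1 µg/L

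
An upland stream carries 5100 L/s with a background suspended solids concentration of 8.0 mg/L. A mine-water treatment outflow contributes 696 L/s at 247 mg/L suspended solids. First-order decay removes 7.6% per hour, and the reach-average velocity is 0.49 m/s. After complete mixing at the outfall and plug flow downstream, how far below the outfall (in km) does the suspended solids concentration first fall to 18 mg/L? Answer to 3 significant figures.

Conservation of mass: C = (5100·8.000 + 696.0·247.0) / 5796 = 212700/5796 = 36.70 mg/L.
7.6%/h lost → k = −ln(1 − 0.076) = 0.07904 h⁻¹.
Set 36.70·exp(−k·t) = 18 → t = ln(36.70/18)/k = 32450 s = 9.013 h.
Distance = v·t = 0.49·32450 = 15900 m = 15.90 km.

15.9 km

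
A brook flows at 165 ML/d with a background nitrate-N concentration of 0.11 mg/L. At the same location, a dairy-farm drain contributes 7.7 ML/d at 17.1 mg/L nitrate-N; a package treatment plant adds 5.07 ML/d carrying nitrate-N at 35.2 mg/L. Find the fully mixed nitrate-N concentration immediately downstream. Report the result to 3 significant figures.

1.85 mg/L

Mixed concentration C = ΣQC/ΣQ = (165.0·0.1100 + 7.700·17.10 + 5.070·35.20) / 177.8 = 328.3/177.8 = 1.847 mg/L.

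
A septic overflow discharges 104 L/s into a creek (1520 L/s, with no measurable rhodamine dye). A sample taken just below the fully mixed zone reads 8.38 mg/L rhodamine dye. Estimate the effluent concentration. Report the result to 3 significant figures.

Mass balance: 1520·0 + 104.0·Cₑ = 1624·8.380
→ Cₑ = (1624·8.380 − 1520·0) / 104.0 = 130.9 mg/L.

131 mg/L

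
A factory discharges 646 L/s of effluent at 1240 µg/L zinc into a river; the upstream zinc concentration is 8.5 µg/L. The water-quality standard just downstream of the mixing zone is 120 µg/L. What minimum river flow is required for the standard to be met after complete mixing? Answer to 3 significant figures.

6490 L/s

Set C_mix = 120: (Q·8.500 + 646.0·1240) / (Q + 646.0) = 120
→ Q = 646.0·(1240 − 120)/(120 − 8.500) = 6489 L/s.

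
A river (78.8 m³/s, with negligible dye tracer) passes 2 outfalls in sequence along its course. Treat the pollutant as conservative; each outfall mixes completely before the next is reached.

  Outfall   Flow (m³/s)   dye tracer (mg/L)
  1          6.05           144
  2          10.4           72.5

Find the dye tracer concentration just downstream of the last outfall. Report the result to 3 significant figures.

After outfall 1: Q = 78.80 + 6.050 = 84.85 m³/s; C = (78.80·0 + 6.050·144.0)/84.85 = 10.27 mg/L.
After outfall 2: Q = 84.85 + 10.40 = 95.25 m³/s; C = (84.85·10.27 + 10.40·72.50)/95.25 = 17.06 mg/L.

17.1 mg/L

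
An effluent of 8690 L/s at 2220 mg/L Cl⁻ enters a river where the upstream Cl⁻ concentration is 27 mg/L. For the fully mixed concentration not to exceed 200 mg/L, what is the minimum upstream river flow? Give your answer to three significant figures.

101000 L/s

Set C_mix = 200: (Q·27.00 + 8690·2220) / (Q + 8690) = 200
→ Q = 8690·(2220 − 200)/(200 − 27.00) = 101500 L/s.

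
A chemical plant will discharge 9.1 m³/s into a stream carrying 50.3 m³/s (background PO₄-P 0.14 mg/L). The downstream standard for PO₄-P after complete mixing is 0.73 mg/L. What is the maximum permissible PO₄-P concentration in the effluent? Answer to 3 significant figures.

At the limit, (Qr·Cr + Qe·Cₑ)/(Qr + Qe) = 0.73:
Cₑ = (59.40·0.73 − 50.30·0.1400) / 9.100 = 3.991 mg/L.

3.99 mg/L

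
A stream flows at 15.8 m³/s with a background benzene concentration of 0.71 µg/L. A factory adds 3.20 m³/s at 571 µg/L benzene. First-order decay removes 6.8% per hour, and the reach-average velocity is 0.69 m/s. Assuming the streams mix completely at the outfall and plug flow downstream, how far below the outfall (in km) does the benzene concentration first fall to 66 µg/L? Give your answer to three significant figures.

13.5 km

Mass balance: C = (15.80·0.7100 + 3.200·571.0) / 19.00 = 1838/19.00 = 96.76 µg/L.
6.8%/h lost → k = −ln(1 − 0.068) = 0.07042 h⁻¹.
Set 96.76·exp(−k·t) = 66 → t = ln(96.76/66)/k = 19560 s = 5.432 h.
Distance = v·t = 0.69·19560 = 13490 m = 13.49 km.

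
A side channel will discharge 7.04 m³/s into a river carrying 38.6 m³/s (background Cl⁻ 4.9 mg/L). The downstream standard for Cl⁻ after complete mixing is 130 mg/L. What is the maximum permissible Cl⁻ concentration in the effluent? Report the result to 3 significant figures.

At the limit, (Qr·Cr + Qe·Cₑ)/(Qr + Qe) = 130:
Cₑ = (45.64·130 − 38.60·4.900) / 7.040 = 815.9 mg/L.

816 mg/L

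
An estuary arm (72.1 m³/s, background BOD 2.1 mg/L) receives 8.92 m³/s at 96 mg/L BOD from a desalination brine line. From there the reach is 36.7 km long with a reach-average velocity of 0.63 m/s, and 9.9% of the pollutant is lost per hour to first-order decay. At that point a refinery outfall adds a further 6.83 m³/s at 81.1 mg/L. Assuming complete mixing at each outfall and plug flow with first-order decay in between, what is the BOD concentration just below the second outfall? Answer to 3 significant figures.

Mass balance: C = (72.10·2.100 + 8.920·96.00) / 81.02 = 1008/81.02 = 12.44 mg/L; combined flow 81.02 m³/s.
Travel time t = 36.7·1000 / 0.63 = 58250 s = 16.18 h.
9.9%/h lost → k = −ln(1 − 0.099) = 0.1043 h⁻¹.
Decay over the reach: 12.44·exp(−kt) = 12.44·0.1851 = 2.302 mg/L.
At the second outfall, C = (81.02·2.302 + 6.830·81.10) / (81.02 + 6.830) = 8.428 mg/L.

8.43 mg/L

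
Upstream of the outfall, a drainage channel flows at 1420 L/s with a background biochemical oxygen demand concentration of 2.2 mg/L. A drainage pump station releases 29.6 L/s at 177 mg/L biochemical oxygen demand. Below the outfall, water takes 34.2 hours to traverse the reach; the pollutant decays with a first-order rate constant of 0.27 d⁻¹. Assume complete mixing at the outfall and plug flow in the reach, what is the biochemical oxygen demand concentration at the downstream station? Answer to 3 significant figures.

Mass balance: C = (1420·2.200 + 29.60·177.0) / 1450 = 8363/1450 = 5.769 mg/L.
First-order decay: C = 5.769·exp(−k·t) = 5.769·0.6806 = 3.927 mg/L.

3.93 mg/L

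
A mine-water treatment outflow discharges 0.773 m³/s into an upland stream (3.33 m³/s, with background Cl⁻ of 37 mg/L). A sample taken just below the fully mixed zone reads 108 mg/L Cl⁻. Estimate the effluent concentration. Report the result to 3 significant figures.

414 mg/L

Mass balance: 3.330·37.00 + 0.7730·Cₑ = 4.103·108.0
→ Cₑ = (4.103·108.0 − 3.330·37.00) / 0.7730 = 413.9 mg/L.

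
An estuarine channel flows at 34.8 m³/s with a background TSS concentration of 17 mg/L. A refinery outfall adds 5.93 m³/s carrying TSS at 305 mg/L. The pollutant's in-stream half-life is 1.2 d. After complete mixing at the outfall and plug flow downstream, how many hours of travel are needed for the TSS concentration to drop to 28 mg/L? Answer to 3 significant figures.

30.9 h

Conservation of mass: C = (34.80·17.00 + 5.930·305.0) / 40.73 = 2400/40.73 = 58.93 mg/L.
Half-life 1.2 d → k = ln 2 / 1.2 = 0.5776 d⁻¹.
58.93·exp(−k·t) = 28 → t = ln(58.93/28)/k = 111300 s = 30.92 h.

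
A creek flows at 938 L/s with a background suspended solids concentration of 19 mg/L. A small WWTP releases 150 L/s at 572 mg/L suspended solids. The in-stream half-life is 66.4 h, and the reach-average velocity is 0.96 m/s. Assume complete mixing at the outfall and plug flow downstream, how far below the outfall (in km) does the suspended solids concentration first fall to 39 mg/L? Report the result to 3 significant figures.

After mixing, C = (938.0·19.00 + 150.0·572.0) / 1088 = 103600/1088 = 95.24 mg/L.
Half-life 66.4 h → k = ln 2 / 66.4 = 0.01044 h⁻¹ = 0.2505 d⁻¹.
Set 95.24·exp(−k·t) = 39 → t = ln(95.24/39)/k = 307900 s = 85.53 h.
Distance = v·t = 0.96·307900 = 295600 m = 295.6 km.

296 km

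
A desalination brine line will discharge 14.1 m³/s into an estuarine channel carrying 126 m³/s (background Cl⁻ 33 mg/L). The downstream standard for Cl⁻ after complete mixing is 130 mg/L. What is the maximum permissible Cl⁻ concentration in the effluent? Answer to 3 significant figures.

997 mg/L

At the limit, (Qr·Cr + Qe·Cₑ)/(Qr + Qe) = 130:
Cₑ = (140.1·130 − 126.0·33.00) / 14.10 = 996.8 mg/L.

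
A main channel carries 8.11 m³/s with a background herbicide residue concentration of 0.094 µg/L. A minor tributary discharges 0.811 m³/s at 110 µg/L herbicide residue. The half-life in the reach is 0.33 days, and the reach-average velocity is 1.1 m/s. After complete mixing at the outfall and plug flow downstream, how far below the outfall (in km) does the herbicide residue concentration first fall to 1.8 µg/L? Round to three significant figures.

78.0 km

Mixed concentration C = ΣQC/ΣQ = (8.110·0.09400 + 0.8110·110.0) / 8.921 = 89.97/8.921 = 10.09 µg/L.
Half-life 0.33 d → k = ln 2 / 0.33 = 2.100 d⁻¹.
Set 10.09·exp(−k·t) = 1.8 → t = ln(10.09/1.8)/k = 70890 s = 19.69 h.
Distance = v·t = 1.1·70890 = 77980 m = 77.98 km.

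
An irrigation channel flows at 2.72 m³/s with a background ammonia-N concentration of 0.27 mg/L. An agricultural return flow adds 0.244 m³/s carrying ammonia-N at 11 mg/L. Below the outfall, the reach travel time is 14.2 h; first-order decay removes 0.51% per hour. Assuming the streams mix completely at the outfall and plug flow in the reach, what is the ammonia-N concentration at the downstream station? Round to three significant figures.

After mixing, C = (2.720·0.2700 + 0.2440·11.00) / 2.964 = 3.418/2.964 = 1.153 mg/L.
0.51%/h lost → k = −ln(1 − 0.0051) = 0.005113 h⁻¹.
Decay over the reach: 1.153·exp(−kt) = 1.153·0.9300 = 1.073 mg/L.

1.07 mg/L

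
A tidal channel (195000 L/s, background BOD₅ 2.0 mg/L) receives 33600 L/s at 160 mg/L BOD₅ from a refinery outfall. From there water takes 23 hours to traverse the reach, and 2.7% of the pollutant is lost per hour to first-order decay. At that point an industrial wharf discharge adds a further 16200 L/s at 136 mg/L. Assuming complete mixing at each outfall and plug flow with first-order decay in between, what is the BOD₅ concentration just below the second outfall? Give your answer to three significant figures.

21.6 mg/L

Flow-weighted average: C = (195000·2.000 + 33600·160.0) / 228600 = 5766000/228600 = 25.22 mg/L; combined flow 228600 L/s.
2.7%/h lost → k = −ln(1 − 0.027) = 0.02737 h⁻¹.
Decay over the reach: 25.22·exp(−kt) = 25.22·0.5328 = 13.44 mg/L.
Second outfall: C = (228600·13.44 + 16200·136.0)/244800 = 21.55 mg/L.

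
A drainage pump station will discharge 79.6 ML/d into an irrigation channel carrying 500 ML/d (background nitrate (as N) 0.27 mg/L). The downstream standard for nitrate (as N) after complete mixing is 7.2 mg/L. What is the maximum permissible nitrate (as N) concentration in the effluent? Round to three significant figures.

At the limit, (Qr·Cr + Qe·Cₑ)/(Qr + Qe) = 7.2:
Cₑ = (579.6·7.2 − 500.0·0.2700) / 79.60 = 50.73 mg/L.

50.7 mg/L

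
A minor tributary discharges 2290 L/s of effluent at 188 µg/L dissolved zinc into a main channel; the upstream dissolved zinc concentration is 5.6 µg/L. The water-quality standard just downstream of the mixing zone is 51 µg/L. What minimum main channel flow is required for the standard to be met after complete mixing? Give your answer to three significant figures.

6910 L/s

Set C_mix = 51: (Q·5.600 + 2290·188.0) / (Q + 2290) = 51
→ Q = 2290·(188.0 − 51)/(51 − 5.600) = 6910 L/s.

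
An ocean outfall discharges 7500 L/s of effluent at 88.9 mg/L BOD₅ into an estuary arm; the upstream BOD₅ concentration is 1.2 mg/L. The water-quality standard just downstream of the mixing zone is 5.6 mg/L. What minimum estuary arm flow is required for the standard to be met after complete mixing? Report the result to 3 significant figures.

Set C_mix = 5.6: (Q·1.200 + 7500·88.90) / (Q + 7500) = 5.6
→ Q = 7500·(88.90 − 5.6)/(5.6 − 1.200) = 142000 L/s.

142000 L/s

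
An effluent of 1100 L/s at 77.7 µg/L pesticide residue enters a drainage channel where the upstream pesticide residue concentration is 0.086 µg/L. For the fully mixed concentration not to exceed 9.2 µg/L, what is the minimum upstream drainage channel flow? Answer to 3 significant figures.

8270 L/s

Set C_mix = 9.2: (Q·0.08600 + 1100·77.70) / (Q + 1100) = 9.2
→ Q = 1100·(77.70 − 9.2)/(9.2 − 0.08600) = 8268 L/s.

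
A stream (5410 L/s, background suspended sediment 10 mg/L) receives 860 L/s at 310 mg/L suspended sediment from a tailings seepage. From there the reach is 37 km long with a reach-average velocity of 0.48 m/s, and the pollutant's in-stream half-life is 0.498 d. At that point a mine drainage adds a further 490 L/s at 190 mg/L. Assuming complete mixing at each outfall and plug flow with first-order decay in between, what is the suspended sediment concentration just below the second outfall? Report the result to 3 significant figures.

27.5 mg/L

After mixing, C = (5410·10.00 + 860.0·310.0) / 6270 = 320700/6270 = 51.15 mg/L; combined flow 6270 L/s.
Travel time t = 37·1000 / 0.48 = 77080 s = 21.41 h.
Half-life 0.498 d → k = ln 2 / 0.498 = 1.392 d⁻¹.
Decay over the reach: 51.15·exp(−kt) = 51.15·0.2889 = 14.78 mg/L.
Second outfall: C = (6270·14.78 + 490.0·190.0)/6760 = 27.48 mg/L.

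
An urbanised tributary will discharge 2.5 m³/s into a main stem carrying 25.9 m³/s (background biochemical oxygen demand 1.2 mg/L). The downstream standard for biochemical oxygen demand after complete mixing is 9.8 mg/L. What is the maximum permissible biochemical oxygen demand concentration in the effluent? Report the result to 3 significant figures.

At the limit, (Qr·Cr + Qe·Cₑ)/(Qr + Qe) = 9.8:
Cₑ = (28.40·9.8 − 25.90·1.200) / 2.500 = 98.90 mg/L.

98.9 mg/L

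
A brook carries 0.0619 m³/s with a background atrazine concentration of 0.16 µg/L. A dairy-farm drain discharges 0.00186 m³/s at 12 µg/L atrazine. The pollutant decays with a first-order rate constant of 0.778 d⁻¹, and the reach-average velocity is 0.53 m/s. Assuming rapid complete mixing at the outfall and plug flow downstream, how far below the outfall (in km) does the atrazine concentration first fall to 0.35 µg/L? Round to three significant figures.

After mixing, C = (0.06190·0.1600 + 0.001860·12.00) / 0.06376 = 0.03222/0.06376 = 0.5054 µg/L.
Set 0.5054·exp(−k·t) = 0.35 → t = ln(0.5054/0.35)/k = 40800 s = 11.33 h.
Distance = v·t = 0.53·40800 = 21630 m = 21.63 km.

21.6 km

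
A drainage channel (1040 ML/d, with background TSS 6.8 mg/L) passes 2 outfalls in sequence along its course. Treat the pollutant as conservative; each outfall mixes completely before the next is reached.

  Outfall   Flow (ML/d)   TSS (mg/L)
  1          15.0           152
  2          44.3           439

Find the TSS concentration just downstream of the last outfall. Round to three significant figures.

26.2 mg/L

Outfall 1: combined Q = 1055 ML/d; C = (1040·6.800 + 15.00·152.0)/1055 = 8.864 mg/L.
Outfall 2: combined Q = 1099 ML/d; C = (1055·8.864 + 44.30·439.0)/1099 = 26.20 mg/L.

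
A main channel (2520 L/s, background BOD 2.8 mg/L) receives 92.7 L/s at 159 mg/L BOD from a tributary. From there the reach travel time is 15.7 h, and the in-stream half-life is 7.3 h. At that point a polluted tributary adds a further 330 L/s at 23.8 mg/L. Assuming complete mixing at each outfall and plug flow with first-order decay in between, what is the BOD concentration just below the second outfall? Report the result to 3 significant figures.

4.34 mg/L

Mixed concentration C = ΣQC/ΣQ = (2520·2.800 + 92.70·159.0) / 2613 = 21800/2613 = 8.342 mg/L; combined flow 2613 L/s.
Half-life 7.3 h → k = ln 2 / 7.3 = 0.09495 h⁻¹ = 2.279 d⁻¹.
First-order decay: C = 8.342·exp(−k·t) = 8.342·0.2252 = 1.879 mg/L.
Second outfall: C = (2613·1.879 + 330.0·23.80)/2943 = 4.337 mg/L.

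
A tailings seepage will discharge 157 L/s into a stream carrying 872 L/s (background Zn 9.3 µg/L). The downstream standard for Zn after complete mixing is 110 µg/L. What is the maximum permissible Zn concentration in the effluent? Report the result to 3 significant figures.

669 µg/L

At the limit, (Qr·Cr + Qe·Cₑ)/(Qr + Qe) = 110:
Cₑ = (1029·110 − 872.0·9.300) / 157.0 = 669.3 µg/L.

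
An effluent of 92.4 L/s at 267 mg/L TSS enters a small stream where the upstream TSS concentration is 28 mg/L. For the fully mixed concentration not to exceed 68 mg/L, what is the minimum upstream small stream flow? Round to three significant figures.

460 L/s

Set C_mix = 68: (Q·28.00 + 92.40·267.0) / (Q + 92.40) = 68
→ Q = 92.40·(267.0 − 68)/(68 − 28.00) = 459.7 L/s.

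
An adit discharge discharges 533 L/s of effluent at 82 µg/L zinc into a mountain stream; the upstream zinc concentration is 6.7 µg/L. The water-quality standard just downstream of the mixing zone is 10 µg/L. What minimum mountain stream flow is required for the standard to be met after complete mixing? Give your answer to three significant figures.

Set C_mix = 10: (Q·6.700 + 533.0·82.00) / (Q + 533.0) = 10
→ Q = 533.0·(82.00 − 10)/(10 − 6.700) = 11630 L/s.

11600 L/s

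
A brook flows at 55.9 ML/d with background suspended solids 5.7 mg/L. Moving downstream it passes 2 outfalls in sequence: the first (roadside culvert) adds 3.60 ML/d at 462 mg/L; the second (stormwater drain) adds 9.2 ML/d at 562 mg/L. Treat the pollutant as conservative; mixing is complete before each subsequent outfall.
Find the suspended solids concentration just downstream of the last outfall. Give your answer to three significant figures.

104 mg/L

After outfall 1: Q = 55.90 + 3.600 = 59.50 ML/d; C = (55.90·5.700 + 3.600·462.0)/59.50 = 33.31 mg/L.
After outfall 2: Q = 59.50 + 9.200 = 68.70 ML/d; C = (59.50·33.31 + 9.200·562.0)/68.70 = 104.1 mg/L.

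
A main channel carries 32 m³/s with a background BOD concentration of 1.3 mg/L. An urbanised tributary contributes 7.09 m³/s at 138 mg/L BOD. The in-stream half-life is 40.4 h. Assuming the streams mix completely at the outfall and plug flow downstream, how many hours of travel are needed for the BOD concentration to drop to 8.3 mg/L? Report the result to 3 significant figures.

66.8 h

After mixing, C = (32.00·1.300 + 7.090·138.0) / 39.09 = 1020/39.09 = 26.09 mg/L.
Half-life 40.4 h → k = ln 2 / 40.4 = 0.01716 h⁻¹ = 0.4118 d⁻¹.
26.09·exp(−k·t) = 8.3 → t = ln(26.09/8.3)/k = 240300 s = 66.76 h.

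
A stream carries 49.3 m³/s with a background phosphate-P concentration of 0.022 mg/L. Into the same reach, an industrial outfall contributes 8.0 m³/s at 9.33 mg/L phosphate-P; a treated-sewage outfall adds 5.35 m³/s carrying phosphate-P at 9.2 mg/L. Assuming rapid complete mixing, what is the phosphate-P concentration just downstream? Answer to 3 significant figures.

Flow-weighted average: C = (49.30·0.02200 + 8.000·9.330 + 5.350·9.200) / 62.65 = 124.9/62.65 = 1.994 mg/L.

1.99 mg/L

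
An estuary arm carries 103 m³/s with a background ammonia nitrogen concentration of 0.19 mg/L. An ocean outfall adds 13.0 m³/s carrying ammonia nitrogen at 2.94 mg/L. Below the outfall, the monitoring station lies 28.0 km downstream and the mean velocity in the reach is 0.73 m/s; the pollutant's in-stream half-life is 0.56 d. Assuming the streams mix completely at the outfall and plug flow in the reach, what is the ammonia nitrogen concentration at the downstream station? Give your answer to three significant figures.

Mixed concentration C = ΣQC/ΣQ = (103.0·0.1900 + 13.00·2.940) / 116.0 = 57.79/116.0 = 0.4982 mg/L.
Travel time t = 28.0·1000 / 0.73 = 38360 s = 10.65 h.
Half-life 0.56 d → k = ln 2 / 0.56 = 1.238 d⁻¹.
First-order decay: C = 0.4982·exp(−k·t) = 0.4982·0.5772 = 0.2876 mg/L.

0.288 mg/L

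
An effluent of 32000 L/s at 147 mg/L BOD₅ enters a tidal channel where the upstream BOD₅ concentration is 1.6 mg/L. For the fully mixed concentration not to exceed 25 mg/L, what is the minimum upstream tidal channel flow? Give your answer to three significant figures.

167000 L/s

Set C_mix = 25: (Q·1.600 + 32000·147.0) / (Q + 32000) = 25
→ Q = 32000·(147.0 − 25)/(25 − 1.600) = 166800 L/s.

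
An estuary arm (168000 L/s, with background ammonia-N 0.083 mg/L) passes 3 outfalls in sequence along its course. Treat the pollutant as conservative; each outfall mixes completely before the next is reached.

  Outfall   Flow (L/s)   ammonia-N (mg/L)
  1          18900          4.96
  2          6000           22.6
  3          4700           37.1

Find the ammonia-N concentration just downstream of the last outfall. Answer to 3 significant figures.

2.11 mg/L

Outfall 1: combined Q = 186900 L/s; C = (168000·0.08300 + 18900·4.960)/186900 = 0.5762 mg/L.
Outfall 2: combined Q = 192900 L/s; C = (186900·0.5762 + 6000·22.60)/192900 = 1.261 mg/L.
Outfall 3: combined Q = 197600 L/s; C = (192900·1.261 + 4700·37.10)/197600 = 2.114 mg/L.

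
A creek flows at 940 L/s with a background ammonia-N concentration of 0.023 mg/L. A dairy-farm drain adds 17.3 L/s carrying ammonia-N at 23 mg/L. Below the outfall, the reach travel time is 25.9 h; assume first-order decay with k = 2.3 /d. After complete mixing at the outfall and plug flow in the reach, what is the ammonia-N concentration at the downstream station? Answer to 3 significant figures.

Mixed concentration C = ΣQC/ΣQ = (940.0·0.02300 + 17.30·23.00) / 957.3 = 419.5/957.3 = 0.4382 mg/L.
After decay, C = 0.4382 × e^(−kt) = 0.4382 × 0.08357 = 0.03662 mg/L.

0.0366 mg/L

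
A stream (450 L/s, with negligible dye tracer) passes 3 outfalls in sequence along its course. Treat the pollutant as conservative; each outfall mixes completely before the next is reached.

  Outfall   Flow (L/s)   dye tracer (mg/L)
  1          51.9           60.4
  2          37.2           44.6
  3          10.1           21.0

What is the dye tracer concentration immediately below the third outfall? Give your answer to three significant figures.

9.12 mg/L

After outfall 1: Q = 450.0 + 51.90 = 501.9 L/s; C = (450.0·0 + 51.90·60.40)/501.9 = 6.246 mg/L.
After outfall 2: Q = 501.9 + 37.20 = 539.1 L/s; C = (501.9·6.246 + 37.20·44.60)/539.1 = 8.892 mg/L.
After outfall 3: Q = 539.1 + 10.10 = 549.2 L/s; C = (539.1·8.892 + 10.10·21.00)/549.2 = 9.115 mg/L.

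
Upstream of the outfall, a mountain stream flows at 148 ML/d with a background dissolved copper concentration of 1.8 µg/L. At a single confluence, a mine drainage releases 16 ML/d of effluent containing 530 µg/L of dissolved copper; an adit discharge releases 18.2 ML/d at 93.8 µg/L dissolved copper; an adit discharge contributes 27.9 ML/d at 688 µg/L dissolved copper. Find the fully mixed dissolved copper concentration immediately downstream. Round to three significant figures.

141 µg/L

Conservation of mass: C = (148.0·1.800 + 16.00·530.0 + 18.20·93.80 + 27.90·688.0) / 210.1 = 29650/210.1 = 141.1 µg/L.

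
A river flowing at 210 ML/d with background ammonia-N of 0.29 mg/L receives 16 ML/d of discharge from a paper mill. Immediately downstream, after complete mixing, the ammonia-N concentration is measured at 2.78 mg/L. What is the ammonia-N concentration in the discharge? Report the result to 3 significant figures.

Mass balance: 210.0·0.2900 + 16.00·Cₑ = 226.0·2.780
→ Cₑ = (226.0·2.780 − 210.0·0.2900) / 16.00 = 35.46 mg/L.

35.5 mg/L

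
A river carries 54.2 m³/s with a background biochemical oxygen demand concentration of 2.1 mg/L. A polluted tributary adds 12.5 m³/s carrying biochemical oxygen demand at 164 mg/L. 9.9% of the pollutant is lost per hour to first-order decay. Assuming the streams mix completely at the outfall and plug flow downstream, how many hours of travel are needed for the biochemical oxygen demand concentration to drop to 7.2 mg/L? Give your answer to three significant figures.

14.4 h

Mixed concentration C = ΣQC/ΣQ = (54.20·2.100 + 12.50·164.0) / 66.70 = 2164/66.70 = 32.44 mg/L.
9.9%/h lost → k = −ln(1 − 0.099) = 0.1043 h⁻¹.
32.44·exp(−k·t) = 7.2 → t = ln(32.44/7.2)/k = 51980 s = 14.44 h.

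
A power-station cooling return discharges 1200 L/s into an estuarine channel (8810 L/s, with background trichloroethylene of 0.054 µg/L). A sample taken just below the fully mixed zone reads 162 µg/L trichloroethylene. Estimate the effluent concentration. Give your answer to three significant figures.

Mass balance: 8810·0.05400 + 1200·Cₑ = 10010·162.0
→ Cₑ = (10010·162.0 − 8810·0.05400) / 1200 = 1351 µg/L.

1350 µg/L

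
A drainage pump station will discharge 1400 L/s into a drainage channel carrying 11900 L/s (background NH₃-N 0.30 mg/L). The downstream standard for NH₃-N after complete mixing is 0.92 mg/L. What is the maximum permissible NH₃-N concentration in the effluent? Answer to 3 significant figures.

At the limit, (Qr·Cr + Qe·Cₑ)/(Qr + Qe) = 0.92:
Cₑ = (13300·0.92 − 11900·0.3000) / 1400 = 6.190 mg/L.

6.19 mg/L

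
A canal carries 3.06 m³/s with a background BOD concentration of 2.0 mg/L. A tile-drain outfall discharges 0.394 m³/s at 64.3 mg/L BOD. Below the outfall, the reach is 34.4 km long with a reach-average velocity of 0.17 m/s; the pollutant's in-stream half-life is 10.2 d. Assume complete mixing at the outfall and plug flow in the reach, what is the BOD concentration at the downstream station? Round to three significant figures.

Mixed concentration C = ΣQC/ΣQ = (3.060·2.000 + 0.3940·64.30) / 3.454 = 31.45/3.454 = 9.107 mg/L.
Travel time t = 34.4·1000 / 0.17 = 202400 s = 56.21 h.
Half-life 10.2 d → k = ln 2 / 10.2 = 0.06796 d⁻¹.
Applying C = C₀e^(−kt): 9.107 × 0.8529 = 7.767 mg/L.

7.77 mg/L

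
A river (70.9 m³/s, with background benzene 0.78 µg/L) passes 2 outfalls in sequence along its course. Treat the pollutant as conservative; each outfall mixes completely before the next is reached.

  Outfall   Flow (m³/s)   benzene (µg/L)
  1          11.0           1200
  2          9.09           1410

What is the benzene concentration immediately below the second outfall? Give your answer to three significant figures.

After outfall 1: Q = 70.90 + 11.00 = 81.90 m³/s; C = (70.90·0.7800 + 11.00·1200)/81.90 = 161.8 µg/L.
After outfall 2: Q = 81.90 + 9.090 = 90.99 m³/s; C = (81.90·161.8 + 9.090·1410)/90.99 = 286.5 µg/L.

287 µg/L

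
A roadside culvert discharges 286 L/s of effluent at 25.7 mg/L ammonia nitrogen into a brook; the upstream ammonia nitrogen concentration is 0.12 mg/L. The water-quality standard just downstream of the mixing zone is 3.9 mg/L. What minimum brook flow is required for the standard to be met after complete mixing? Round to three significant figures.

1650 L/s

Set C_mix = 3.9: (Q·0.1200 + 286.0·25.70) / (Q + 286.0) = 3.9
→ Q = 286.0·(25.70 − 3.9)/(3.9 − 0.1200) = 1649 L/s.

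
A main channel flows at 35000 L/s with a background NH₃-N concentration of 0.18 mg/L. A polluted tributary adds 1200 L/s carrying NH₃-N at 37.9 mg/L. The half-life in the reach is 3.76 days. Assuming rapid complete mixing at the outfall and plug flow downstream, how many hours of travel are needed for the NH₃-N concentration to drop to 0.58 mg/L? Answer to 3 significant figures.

118 h

Conservation of mass: C = (35000·0.1800 + 1200·37.90) / 36200 = 51780/36200 = 1.430 mg/L.
Half-life 3.76 d → k = ln 2 / 3.76 = 0.1843 d⁻¹.
1.430·exp(−k·t) = 0.58 → t = ln(1.430/0.58)/k = 423100 s = 117.5 h.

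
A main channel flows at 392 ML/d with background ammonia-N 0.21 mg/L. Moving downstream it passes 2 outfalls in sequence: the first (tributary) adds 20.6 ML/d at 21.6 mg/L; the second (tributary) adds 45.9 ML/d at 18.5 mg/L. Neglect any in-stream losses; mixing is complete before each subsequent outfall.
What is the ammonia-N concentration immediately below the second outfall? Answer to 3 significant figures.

Below outfall 1: Q → 412.6 ML/d, C = (392.0·0.2100 + 20.60·21.60)/412.6 = 1.278 mg/L.
Below outfall 2: Q → 458.5 ML/d, C = (412.6·1.278 + 45.90·18.50)/458.5 = 3.002 mg/L.

3.00 mg/L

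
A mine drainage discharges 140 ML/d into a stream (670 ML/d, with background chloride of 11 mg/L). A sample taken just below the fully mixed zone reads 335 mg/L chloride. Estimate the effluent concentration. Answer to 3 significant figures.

1890 mg/L

Mass balance: 670.0·11.00 + 140.0·Cₑ = 810.0·335.0
→ Cₑ = (810.0·335.0 − 670.0·11.00) / 140.0 = 1886 mg/L.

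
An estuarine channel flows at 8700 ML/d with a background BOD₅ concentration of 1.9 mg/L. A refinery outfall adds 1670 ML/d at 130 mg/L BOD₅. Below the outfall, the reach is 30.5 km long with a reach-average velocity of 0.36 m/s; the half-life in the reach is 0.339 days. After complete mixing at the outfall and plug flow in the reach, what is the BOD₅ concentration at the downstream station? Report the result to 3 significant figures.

3.03 mg/L

Conservation of mass: C = (8700·1.900 + 1670·130.0) / 10370 = 233600/10370 = 22.53 mg/L.
Travel time t = 30.5·1000 / 0.36 = 84720 s = 23.53 h.
Half-life 0.339 d → k = ln 2 / 0.339 = 2.045 d⁻¹.
Applying C = C₀e^(−kt): 22.53 × 0.1347 = 3.034 mg/L.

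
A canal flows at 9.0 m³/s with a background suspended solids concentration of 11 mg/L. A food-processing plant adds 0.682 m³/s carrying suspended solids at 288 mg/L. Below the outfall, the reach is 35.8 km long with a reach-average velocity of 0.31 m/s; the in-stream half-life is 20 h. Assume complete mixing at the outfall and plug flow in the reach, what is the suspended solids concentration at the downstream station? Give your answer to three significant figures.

10.0 mg/L

Conservation of mass: C = (9.000·11.00 + 0.6820·288.0) / 9.682 = 295.4/9.682 = 30.51 mg/L.
Travel time t = 35.8·1000 / 0.31 = 115500 s = 32.08 h.
Half-life 20 h → k = ln 2 / 20 = 0.03466 h⁻¹ = 0.8318 d⁻¹.
Decay over the reach: 30.51·exp(−kt) = 30.51·0.3290 = 10.04 mg/L.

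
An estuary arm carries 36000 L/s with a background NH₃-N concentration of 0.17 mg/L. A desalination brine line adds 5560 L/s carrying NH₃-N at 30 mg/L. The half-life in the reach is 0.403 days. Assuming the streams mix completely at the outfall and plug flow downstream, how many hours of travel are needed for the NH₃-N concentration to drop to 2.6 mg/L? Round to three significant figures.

6.56 h

Mass balance: C = (36000·0.1700 + 5560·30.00) / 41560 = 172900/41560 = 4.161 mg/L.
Half-life 0.403 d → k = ln 2 / 0.403 = 1.720 d⁻¹.
4.161·exp(−k·t) = 2.6 → t = ln(4.161/2.6)/k = 23620 s = 6.561 h.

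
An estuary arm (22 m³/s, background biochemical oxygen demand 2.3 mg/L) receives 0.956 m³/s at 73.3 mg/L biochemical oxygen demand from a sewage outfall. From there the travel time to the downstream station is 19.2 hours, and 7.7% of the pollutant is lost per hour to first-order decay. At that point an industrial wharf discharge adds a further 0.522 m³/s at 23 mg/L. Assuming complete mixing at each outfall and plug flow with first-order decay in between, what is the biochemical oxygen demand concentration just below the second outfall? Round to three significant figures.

1.62 mg/L

Conservation of mass: C = (22.00·2.300 + 0.9560·73.30) / 22.96 = 120.7/22.96 = 5.257 mg/L; combined flow 22.96 m³/s.
7.7%/h lost → k = −ln(1 − 0.077) = 0.08013 h⁻¹.
After decay, C = 5.257 × e^(−kt) = 5.257 × 0.2147 = 1.129 mg/L.
At the second outfall, C = (22.96·1.129 + 0.5220·23.00) / (22.96 + 0.5220) = 1.615 mg/L.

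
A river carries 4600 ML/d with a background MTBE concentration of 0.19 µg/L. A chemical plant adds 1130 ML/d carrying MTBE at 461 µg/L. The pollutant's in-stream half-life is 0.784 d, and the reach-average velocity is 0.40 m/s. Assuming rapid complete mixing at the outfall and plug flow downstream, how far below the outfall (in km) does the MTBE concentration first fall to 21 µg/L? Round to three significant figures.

Flow-weighted average: C = (4600·0.1900 + 1130·461.0) / 5730 = 521800/5730 = 91.07 µg/L.
Half-life 0.784 d → k = ln 2 / 0.784 = 0.8841 d⁻¹.
Set 91.07·exp(−k·t) = 21 → t = ln(91.07/21)/k = 143400 s = 39.82 h.
Distance = v·t = 0.40·143400 = 57350 m = 57.35 km.

57.3 km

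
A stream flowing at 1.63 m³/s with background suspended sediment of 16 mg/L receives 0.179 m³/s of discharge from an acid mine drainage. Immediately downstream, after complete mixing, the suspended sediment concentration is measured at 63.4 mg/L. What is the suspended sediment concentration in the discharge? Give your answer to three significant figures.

495 mg/L

Mass balance: 1.630·16.00 + 0.1790·Cₑ = 1.809·63.40
→ Cₑ = (1.809·63.40 − 1.630·16.00) / 0.1790 = 495.0 mg/L.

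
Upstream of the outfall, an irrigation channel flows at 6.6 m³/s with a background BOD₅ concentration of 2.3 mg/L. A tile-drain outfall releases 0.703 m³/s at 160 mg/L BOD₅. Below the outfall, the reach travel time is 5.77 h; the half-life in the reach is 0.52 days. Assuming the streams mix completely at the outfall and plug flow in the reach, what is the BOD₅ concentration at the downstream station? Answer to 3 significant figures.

12.7 mg/L

Mixed concentration C = ΣQC/ΣQ = (6.600·2.300 + 0.7030·160.0) / 7.303 = 127.7/7.303 = 17.48 mg/L.
Half-life 0.52 d → k = ln 2 / 0.52 = 1.333 d⁻¹.
Applying C = C₀e^(−kt): 17.48 × 0.7258 = 12.69 mg/L.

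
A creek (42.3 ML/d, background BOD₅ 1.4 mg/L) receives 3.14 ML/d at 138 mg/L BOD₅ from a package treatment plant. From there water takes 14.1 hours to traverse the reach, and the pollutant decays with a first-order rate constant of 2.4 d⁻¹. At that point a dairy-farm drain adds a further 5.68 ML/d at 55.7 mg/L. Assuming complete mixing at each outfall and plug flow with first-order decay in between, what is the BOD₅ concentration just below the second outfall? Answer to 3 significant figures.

After mixing, C = (42.30·1.400 + 3.140·138.0) / 45.44 = 492.5/45.44 = 10.84 mg/L; combined flow 45.44 ML/d.
After decay, C = 10.84 × e^(−kt) = 10.84 × 0.2441 = 2.646 mg/L.
At the second outfall, C = (45.44·2.646 + 5.680·55.70) / (45.44 + 5.680) = 8.541 mg/L.

8.54 mg/L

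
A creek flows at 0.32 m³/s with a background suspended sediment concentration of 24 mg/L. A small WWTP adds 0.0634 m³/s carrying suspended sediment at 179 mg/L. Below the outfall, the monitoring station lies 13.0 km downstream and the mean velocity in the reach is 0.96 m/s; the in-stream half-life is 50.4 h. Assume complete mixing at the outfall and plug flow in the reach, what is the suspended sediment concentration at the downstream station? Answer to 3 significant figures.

47.1 mg/L

Mixed concentration C = ΣQC/ΣQ = (0.3200·24.00 + 0.06340·179.0) / 0.3834 = 19.03/0.3834 = 49.63 mg/L.
Travel time t = 13.0·1000 / 0.96 = 13540 s = 3.762 h.
Half-life 50.4 h → k = ln 2 / 50.4 = 0.01375 h⁻¹ = 0.3301 d⁻¹.
Decay over the reach: 49.63·exp(−kt) = 49.63·0.9496 = 47.13 mg/L.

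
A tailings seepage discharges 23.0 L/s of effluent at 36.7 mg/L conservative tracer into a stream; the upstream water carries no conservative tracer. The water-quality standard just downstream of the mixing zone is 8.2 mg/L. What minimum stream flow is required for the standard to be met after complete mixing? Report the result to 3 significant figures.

Set C_mix = 8.2: (Q·0 + 23.00·36.70) / (Q + 23.00) = 8.2
→ Q = 23.00·(36.70 − 8.2)/(8.2 − 0) = 79.94 L/s.

79.9 L/s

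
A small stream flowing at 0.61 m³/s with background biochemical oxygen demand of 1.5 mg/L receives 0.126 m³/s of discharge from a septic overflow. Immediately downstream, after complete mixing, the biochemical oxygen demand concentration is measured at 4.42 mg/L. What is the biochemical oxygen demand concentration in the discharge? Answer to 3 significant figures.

18.6 mg/L

Mass balance: 0.6100·1.500 + 0.1260·Cₑ = 0.7360·4.420
→ Cₑ = (0.7360·4.420 − 0.6100·1.500) / 0.1260 = 18.56 mg/L.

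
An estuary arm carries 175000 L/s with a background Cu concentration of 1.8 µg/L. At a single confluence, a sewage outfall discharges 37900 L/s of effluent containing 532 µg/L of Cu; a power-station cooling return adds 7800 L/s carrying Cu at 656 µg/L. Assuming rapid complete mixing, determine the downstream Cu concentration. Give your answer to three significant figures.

Flow-weighted average: C = (175000·1.800 + 37900·532.0 + 7800·656.0) / 220700 = 25590000/220700 = 116.0 µg/L.

116 µg/L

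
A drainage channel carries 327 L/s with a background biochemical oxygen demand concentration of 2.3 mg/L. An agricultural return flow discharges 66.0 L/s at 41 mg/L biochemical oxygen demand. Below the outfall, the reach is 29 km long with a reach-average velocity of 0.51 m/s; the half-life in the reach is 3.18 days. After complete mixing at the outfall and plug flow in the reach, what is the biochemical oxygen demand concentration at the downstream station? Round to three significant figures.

Mixed concentration C = ΣQC/ΣQ = (327.0·2.300 + 66.00·41.00) / 393.0 = 3458/393.0 = 8.799 mg/L.
Travel time t = 29·1000 / 0.51 = 56860 s = 15.80 h.
Half-life 3.18 d → k = ln 2 / 3.18 = 0.2180 d⁻¹.
First-order decay: C = 8.799·exp(−k·t) = 8.799·0.8664 = 7.623 mg/L.

7.62 mg/L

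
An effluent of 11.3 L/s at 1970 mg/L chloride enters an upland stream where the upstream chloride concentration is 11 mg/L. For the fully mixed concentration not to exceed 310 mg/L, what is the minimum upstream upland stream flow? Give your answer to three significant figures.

62.7 L/s

Set C_mix = 310: (Q·11.00 + 11.30·1970) / (Q + 11.30) = 310
→ Q = 11.30·(1970 − 310)/(310 − 11.00) = 62.74 L/s.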